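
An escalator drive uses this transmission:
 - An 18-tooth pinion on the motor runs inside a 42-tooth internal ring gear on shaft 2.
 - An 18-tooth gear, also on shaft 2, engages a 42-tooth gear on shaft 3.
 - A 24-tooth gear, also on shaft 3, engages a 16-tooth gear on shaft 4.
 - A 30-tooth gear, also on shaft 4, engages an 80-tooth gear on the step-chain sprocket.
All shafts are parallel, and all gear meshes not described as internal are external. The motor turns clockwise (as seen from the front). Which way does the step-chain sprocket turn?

the motor → shaft 2: internal mesh, same direction → CW.
shaft 2 → shaft 3: external mesh, 1 reversal → CCW.
shaft 3 → shaft 4: external mesh, 1 reversal → CW.
shaft 4 → the step-chain sprocket: external mesh, 1 reversal → CCW.
3 reversals in total — an odd number — so the step-chain sprocket turns opposite to the motor.

counterclockwise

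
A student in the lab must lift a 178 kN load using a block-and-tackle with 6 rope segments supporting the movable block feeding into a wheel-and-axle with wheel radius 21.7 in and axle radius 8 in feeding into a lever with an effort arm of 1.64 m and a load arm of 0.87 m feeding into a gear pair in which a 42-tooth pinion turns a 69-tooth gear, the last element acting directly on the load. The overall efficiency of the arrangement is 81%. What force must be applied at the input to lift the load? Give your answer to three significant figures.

Block-and-tackle MA = number of supporting rope parts = 6.
Wheel-and-axle MA = R/r = 21.7/8 = 2.7125.
Lever MA = effort arm / load arm = 1.64/0.87 = 1.8851.
Gear pair MA = 69/42 = 1.6429.
Combined ideal MA = 6 × 2.7125 × 1.8851 × 1.6429 = 50.402.
Actual MA = 50.402 × 0.81 = 40.825.
Effort = load / actual MA = 178 / 40.825 = 4.36 kN.

4.36 kN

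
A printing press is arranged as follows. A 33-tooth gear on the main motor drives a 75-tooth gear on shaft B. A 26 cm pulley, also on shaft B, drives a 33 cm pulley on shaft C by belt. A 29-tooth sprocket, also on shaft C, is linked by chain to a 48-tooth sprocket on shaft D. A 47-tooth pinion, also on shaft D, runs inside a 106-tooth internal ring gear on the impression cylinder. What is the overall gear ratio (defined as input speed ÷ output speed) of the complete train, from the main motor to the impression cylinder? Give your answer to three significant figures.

Each stage contributes driven/driver: gear mesh 75/33 = 2.2727, belt 33/26 = 1.2692, chain 48/29 = 1.6552, internal gear 106/47 = 2.2553.
Overall: 2.2727 × 1.2692 × 1.6552 × 2.2553 = 10.768.

10.8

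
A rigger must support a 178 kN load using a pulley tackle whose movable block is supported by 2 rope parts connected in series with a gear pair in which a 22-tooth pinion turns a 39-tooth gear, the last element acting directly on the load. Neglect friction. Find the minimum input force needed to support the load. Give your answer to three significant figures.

50.2 kN

Block-and-tackle MA = number of supporting rope parts = 2.
Gear pair MA = 39/22 = 1.7727.
Combined ideal MA = 2 × 1.7727 = 3.5455.
Effort = load / MA = 178 / 3.5455 = 50.205 kN.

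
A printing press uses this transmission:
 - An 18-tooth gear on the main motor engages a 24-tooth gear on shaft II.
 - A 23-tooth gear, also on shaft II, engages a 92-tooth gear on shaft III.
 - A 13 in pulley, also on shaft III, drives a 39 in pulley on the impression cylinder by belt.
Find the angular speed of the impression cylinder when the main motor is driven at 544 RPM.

the main motor → shaft II (gear mesh, 24/18): 544 ÷ 1.3333 = 408 RPM
shaft II → shaft III (gear mesh, 92/23): 408 ÷ 4 = 102 RPM
shaft III → the impression cylinder (belt, 39/13): 102 ÷ 3 = 34 RPM

34 RPM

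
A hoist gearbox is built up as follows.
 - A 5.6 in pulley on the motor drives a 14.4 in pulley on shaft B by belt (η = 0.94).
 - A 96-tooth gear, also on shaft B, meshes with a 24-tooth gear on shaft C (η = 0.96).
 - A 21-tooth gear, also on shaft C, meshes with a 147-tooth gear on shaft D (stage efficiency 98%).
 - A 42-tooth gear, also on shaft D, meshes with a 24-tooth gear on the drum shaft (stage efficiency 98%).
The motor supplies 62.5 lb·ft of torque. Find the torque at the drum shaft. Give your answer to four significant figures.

139.3 lb·ft

belt 14.4/5.6 = 2.5714 → τ = 62.5·2.5714·0.94 = 151.07 lb·ft
gear mesh 24/96 = 0.25 → τ = 151.07·0.25·0.96 = 36.257 lb·ft
gear mesh 147/21 = 7 → τ = 36.257·7·0.98 = 248.72 lb·ft
gear mesh 24/42 = 0.57143 → τ = 248.72·0.57143·0.98 = 139.29 lb·ft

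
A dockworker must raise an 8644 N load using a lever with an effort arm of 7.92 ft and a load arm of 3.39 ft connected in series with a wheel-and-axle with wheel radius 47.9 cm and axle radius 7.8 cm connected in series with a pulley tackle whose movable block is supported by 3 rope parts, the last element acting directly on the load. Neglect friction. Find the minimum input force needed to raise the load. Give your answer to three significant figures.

201 N

Lever MA = effort arm / load arm = 7.92/3.39 = 2.3363.
Wheel-and-axle MA = R/r = 47.9/7.8 = 6.141.
Block-and-tackle MA = number of supporting rope parts = 3.
Combined ideal MA = 2.3363 × 6.141 × 3 = 43.042.
Effort = load / MA = 8644 / 43.042 = 200.83 N.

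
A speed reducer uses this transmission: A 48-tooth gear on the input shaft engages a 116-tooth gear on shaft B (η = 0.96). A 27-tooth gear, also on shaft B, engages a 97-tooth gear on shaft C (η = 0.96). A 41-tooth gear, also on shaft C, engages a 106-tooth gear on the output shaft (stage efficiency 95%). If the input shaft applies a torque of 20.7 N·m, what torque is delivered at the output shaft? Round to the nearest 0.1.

After the gear mesh (116/48): 20.7 × 2.4167 × 0.96 = 48.024 N·m
After the gear mesh (97/27): 48.024 × 3.5926 × 0.96 = 165.63 N·m
After the gear mesh (106/41): 165.63 × 2.5854 × 0.95 = 406.8 N·m

406.8 N·m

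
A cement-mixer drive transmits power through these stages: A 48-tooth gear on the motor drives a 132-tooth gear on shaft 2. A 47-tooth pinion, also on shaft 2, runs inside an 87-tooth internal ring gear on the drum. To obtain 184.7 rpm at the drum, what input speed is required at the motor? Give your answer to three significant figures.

940 rpm

Overall ratio R = 2.75 × 1.8511 = 5.0904.
Required input speed = output speed × R = 184.7 × 5.0904 = 940.2 rpm.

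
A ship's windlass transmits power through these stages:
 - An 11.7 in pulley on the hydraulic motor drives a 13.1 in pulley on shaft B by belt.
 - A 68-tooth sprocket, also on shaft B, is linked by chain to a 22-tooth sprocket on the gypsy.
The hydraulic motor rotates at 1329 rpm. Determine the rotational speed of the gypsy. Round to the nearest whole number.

the hydraulic motor → shaft B (belt, 13.1/11.7): 1329 ÷ 1.1197 = 1187 rpm
shaft B → the gypsy (chain, 22/68): 1187 ÷ 0.32353 = 3668.8 rpm

3669 rpm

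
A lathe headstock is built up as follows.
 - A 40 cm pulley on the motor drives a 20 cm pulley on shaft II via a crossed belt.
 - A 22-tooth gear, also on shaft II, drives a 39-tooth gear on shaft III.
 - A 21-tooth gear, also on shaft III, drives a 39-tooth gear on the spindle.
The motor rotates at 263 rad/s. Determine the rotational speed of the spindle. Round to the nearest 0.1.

159.8 rad/s

the motor → shaft II (belt, 20/40): 263 ÷ 0.5 = 526 rad/s
shaft II → shaft III (gear mesh, 39/22): 526 ÷ 1.7727 = 296.72 rad/s
shaft III → the spindle (gear mesh, 39/21): 296.72 ÷ 1.8571 = 159.77 rad/s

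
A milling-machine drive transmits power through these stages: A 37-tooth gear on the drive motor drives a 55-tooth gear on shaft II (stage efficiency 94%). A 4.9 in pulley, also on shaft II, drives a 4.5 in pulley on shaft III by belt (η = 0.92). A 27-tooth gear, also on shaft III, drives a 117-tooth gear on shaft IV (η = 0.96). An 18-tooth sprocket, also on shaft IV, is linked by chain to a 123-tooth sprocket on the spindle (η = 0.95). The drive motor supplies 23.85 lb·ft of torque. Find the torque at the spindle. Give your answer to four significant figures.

gear mesh 55/37 = 1.4865 → τ = 23.85·1.4865·0.94 = 33.326 lb·ft
belt 4.5/4.9 = 0.91837 → τ = 33.326·0.91837·0.92 = 28.157 lb·ft
gear mesh 117/27 = 4.3333 → τ = 28.157·4.3333·0.96 = 117.13 lb·ft
chain 123/18 = 6.8333 → τ = 117.13·6.8333·0.95 = 760.38 lb·ft

760.4 lb·ft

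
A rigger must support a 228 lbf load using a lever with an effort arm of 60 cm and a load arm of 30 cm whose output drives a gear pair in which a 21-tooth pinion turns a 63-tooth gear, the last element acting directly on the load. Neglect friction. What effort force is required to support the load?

Lever MA = effort arm / load arm = 60/30 = 2.
Gear pair MA = 63/21 = 3.
Combined ideal MA = 2 × 3 = 6.
Effort = load / MA = 228 / 6 = 38 lbf.

38 lbf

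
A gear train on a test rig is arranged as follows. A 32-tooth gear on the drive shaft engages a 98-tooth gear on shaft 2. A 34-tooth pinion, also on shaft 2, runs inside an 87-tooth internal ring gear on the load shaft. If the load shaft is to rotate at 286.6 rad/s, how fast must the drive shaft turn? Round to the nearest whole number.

Overall ratio R = 3.0625 × 2.5588 = 7.8364.
Required input speed = output speed × R = 286.6 × 7.8364 = 2245.9 rad/s.

2246 rad/s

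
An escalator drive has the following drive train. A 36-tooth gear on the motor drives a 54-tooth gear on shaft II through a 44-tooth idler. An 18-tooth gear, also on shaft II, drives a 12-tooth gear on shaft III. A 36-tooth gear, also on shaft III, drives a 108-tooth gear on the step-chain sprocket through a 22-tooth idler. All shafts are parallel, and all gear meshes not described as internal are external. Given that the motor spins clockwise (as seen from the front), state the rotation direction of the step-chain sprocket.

the motor → shaft II: driver → idler → driven is 2 external meshes, 2 reversals → CW.
shaft II → shaft III: external mesh, 1 reversal → CCW.
shaft III → the step-chain sprocket: driver → idler → driven is 2 external meshes, 2 reversals → CCW.
5 reversals in total — an odd number — so the step-chain sprocket turns opposite to the motor.

counterclockwise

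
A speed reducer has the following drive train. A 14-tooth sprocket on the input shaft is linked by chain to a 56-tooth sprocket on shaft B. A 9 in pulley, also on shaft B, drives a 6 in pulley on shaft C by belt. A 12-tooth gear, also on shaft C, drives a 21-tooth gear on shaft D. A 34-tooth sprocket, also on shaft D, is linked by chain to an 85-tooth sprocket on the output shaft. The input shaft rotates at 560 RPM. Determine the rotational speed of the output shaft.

the input shaft → shaft B (chain, 56/14): 560 ÷ 4 = 140 RPM
shaft B → shaft C (belt, 6/9): 140 ÷ 0.66667 = 210 RPM
shaft C → shaft D (gear mesh, 21/12): 210 ÷ 1.75 = 120 RPM
shaft D → the output shaft (chain, 85/34): 120 ÷ 2.5 = 48 RPM

48 RPM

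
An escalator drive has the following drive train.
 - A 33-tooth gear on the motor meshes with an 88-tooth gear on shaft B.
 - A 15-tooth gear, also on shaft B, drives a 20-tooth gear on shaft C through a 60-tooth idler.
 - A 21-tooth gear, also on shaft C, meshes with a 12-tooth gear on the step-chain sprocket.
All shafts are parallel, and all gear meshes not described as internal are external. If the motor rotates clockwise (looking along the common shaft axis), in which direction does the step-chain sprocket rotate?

clockwise

the motor → shaft B: external mesh, 1 reversal → CCW.
shaft B → shaft C: driver → idler → driven is 2 external meshes, 2 reversals → CCW.
shaft C → the step-chain sprocket: external mesh, 1 reversal → CW.
4 reversals in total — an even number — so the step-chain sprocket turns the same way as the motor.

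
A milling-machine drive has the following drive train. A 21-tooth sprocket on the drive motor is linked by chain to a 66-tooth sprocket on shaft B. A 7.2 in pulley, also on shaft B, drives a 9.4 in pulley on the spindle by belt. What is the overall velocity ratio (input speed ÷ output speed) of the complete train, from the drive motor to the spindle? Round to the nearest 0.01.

Each stage contributes driven/driver: chain 66/21 = 3.1429, belt 9.4/7.2 = 1.3056.
Overall: 3.1429 × 1.3056 = 4.1032.

4.10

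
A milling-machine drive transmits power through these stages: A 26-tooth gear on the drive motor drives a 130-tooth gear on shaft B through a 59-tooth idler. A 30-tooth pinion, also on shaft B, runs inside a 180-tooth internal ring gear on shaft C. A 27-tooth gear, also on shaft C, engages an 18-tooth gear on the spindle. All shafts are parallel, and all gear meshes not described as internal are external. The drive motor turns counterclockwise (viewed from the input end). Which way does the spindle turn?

clockwise

the drive motor → shaft B: driver → idler → driven is 2 external meshes, 2 reversals → CCW.
shaft B → shaft C: internal mesh, same direction → CCW.
shaft C → the spindle: external mesh, 1 reversal → CW.
3 reversals in total — an odd number — so the spindle turns opposite to the drive motor.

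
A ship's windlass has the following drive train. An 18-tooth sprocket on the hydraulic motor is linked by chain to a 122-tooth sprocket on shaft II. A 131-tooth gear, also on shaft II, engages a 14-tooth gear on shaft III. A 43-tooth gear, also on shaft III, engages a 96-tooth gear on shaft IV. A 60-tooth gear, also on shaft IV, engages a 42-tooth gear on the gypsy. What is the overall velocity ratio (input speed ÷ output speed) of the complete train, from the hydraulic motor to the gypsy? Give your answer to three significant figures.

1.13

Each stage contributes driven/driver: chain 122/18 = 6.7778, gear mesh 14/131 = 0.10687, gear mesh 96/43 = 2.2326, gear mesh 42/60 = 0.7.
Overall: 6.7778 × 0.10687 × 2.2326 × 0.7 = 1.132.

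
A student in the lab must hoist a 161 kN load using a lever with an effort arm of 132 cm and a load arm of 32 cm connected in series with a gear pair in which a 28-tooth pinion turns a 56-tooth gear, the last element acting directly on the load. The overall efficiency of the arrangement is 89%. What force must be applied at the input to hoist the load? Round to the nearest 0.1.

Lever MA = effort arm / load arm = 132/32 = 4.125.
Gear pair MA = 56/28 = 2.
Combined ideal MA = 4.125 × 2 = 8.25.
Actual MA = 8.25 × 0.89 = 7.3425.
Effort = load / actual MA = 161 / 7.3425 = 21.927 kN.

21.9 kN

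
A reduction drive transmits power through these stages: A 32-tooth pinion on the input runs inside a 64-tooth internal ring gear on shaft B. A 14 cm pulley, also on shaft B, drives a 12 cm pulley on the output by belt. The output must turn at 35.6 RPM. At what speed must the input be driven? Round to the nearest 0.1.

61.0 RPM

Overall ratio R = 2 × 0.85714 = 1.7143.
Required input speed = output speed × R = 35.6 × 1.7143 = 61.029 RPM.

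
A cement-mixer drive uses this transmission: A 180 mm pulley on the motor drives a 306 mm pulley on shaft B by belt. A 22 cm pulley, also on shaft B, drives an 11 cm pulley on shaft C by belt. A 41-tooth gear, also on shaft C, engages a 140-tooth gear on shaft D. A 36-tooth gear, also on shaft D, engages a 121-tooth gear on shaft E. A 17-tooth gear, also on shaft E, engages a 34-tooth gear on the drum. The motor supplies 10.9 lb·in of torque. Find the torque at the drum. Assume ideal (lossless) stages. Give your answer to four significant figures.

212.7 lb·in

belt 306/180 = 1.7 → τ = 10.9·1.7 = 18.53 lb·in
belt 11/22 = 0.5 → τ = 18.53·0.5 = 9.265 lb·in
gear mesh 140/41 = 3.4146 → τ = 9.265·3.4146 = 31.637 lb·in
gear mesh 121/36 = 3.3611 → τ = 31.637·3.3611 = 106.33 lb·in
gear mesh 34/17 = 2 → τ = 106.33·2 = 212.67 lb·in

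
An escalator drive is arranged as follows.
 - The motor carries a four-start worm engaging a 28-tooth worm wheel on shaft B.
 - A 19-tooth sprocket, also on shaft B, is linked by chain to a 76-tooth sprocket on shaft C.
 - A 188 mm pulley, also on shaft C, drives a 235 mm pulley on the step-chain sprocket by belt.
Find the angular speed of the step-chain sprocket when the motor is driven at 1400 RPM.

Worm: ratio = 28/4 = 7, so shaft B turns at 1400 / 7 = 200 RPM.
Chain: ratio = 76/19 = 4, so shaft C turns at 200 / 4 = 50 RPM.
Belt: ratio = 235/188 = 1.25, so the step-chain sprocket turns at 50 / 1.25 = 40 RPM.

40 RPM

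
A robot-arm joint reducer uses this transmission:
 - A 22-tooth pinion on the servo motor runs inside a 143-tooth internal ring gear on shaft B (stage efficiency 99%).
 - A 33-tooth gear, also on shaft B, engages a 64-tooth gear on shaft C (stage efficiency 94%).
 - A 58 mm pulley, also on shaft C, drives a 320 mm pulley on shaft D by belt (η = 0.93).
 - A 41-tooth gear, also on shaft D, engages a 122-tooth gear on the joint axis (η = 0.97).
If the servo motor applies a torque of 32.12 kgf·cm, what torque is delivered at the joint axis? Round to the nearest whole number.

Internal gear: ratio = 143/22 = 6.5; torque at shaft B = 32.12 × 6.5 × 0.99 = 206.69 kgf·cm.
Gear mesh: ratio = 64/33 = 1.9394; torque at shaft C = 206.69 × 1.9394 × 0.94 = 376.81 kgf·cm.
Belt: ratio = 320/58 = 5.5172; torque at shaft D = 376.81 × 5.5172 × 0.93 = 1933.4 kgf·cm.
Gear mesh: ratio = 122/41 = 2.9756; torque at the joint axis = 1933.4 × 2.9756 × 0.97 = 5580.5 kgf·cm.

5580 kgf·cm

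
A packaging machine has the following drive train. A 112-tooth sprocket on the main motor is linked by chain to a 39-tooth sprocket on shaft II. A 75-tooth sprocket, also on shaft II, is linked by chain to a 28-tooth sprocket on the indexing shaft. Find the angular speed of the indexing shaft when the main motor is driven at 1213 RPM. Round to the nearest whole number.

chain 39/112 = 0.34821 → 1213/0.34821 = 3483.5 RPM
chain 28/75 = 0.37333 → 3483.5/0.37333 = 9330.8 RPM

9331 RPM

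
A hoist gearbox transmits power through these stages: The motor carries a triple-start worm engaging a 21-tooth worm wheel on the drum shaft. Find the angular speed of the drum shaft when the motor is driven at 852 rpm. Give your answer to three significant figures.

worm 21/3 = 7 → 852/7 = 121.71 rpm

122 rpm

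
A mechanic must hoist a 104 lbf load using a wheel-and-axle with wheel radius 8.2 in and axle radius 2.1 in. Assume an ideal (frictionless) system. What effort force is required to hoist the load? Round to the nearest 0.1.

26.6 lbf

Wheel-and-axle MA = R/r = 8.2/2.1 = 3.9048.
Effort = load / MA = 104 / 3.9048 = 26.634 lbf.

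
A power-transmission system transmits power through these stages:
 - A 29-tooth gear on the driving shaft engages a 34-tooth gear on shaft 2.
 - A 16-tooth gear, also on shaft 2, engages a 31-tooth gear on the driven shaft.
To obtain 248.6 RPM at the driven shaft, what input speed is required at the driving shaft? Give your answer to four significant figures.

Overall ratio R = 1.1724 × 1.9375 = 2.2716.
Required input speed = output speed × R = 248.6 × 2.2716 = 564.71 RPM.

564.7 RPM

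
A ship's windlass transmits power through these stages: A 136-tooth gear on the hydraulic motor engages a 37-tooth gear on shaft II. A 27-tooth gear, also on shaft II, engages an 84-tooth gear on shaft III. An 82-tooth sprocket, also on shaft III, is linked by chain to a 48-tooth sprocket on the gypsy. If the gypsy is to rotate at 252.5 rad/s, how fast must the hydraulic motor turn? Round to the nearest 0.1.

Overall ratio R = 0.27206 × 3.1111 × 0.58537 = 0.49546.
Required input speed = output speed × R = 252.5 × 0.49546 = 125.1 rad/s.

125.1 rad/s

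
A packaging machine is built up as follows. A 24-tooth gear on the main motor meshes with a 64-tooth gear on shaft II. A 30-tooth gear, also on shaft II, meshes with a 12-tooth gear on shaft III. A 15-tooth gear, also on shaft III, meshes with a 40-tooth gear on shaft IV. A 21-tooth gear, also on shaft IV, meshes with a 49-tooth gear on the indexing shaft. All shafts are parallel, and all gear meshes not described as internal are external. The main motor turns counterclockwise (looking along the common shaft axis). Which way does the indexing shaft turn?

the main motor → shaft II: external mesh, 1 reversal → CW.
shaft II → shaft III: external mesh, 1 reversal → CCW.
shaft III → shaft IV: external mesh, 1 reversal → CW.
shaft IV → the indexing shaft: external mesh, 1 reversal → CCW.
4 reversals in total — an even number — so the indexing shaft turns the same way as the main motor.

counterclockwise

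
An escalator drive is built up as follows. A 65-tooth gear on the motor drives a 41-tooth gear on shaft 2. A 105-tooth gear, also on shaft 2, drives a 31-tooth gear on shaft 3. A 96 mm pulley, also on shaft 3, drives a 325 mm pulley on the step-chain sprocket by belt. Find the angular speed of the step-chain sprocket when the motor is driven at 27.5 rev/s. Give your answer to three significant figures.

gear mesh 41/65 = 0.63077 → 27.5/0.63077 = 43.598 rev/s
gear mesh 31/105 = 0.29524 → 43.598/0.29524 = 147.67 rev/s
belt 325/96 = 3.3854 → 147.67/3.3854 = 43.619 rev/s

43.6 rev/s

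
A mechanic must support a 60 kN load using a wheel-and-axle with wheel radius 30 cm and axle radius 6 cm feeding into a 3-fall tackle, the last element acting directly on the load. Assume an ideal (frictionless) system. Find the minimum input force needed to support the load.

4 kN

Wheel-and-axle MA = R/r = 30/6 = 5.
Block-and-tackle MA = number of supporting rope parts = 3.
Combined ideal MA = 5 × 3 = 15.
Effort = load / MA = 60 / 15 = 4 kN.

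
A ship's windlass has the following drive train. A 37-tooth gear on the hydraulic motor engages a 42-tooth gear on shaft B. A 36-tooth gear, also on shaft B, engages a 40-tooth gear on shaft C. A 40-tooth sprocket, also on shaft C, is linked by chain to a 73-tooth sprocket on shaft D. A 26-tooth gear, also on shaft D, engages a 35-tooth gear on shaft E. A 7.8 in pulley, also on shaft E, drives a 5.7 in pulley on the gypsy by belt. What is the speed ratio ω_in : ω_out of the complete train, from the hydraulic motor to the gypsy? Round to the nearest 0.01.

2.26

Each stage contributes driven/driver: gear mesh 42/37 = 1.1351, gear mesh 40/36 = 1.1111, chain 73/40 = 1.825, gear mesh 35/26 = 1.3462, belt 5.7/7.8 = 0.73077.
Overall: 1.1351 × 1.1111 × 1.825 × 1.3462 × 0.73077 = 2.2643.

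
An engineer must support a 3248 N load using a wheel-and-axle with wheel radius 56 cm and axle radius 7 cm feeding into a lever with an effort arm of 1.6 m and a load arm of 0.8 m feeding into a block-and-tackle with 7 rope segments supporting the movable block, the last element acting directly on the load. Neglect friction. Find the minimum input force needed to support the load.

29 N

Wheel-and-axle MA = R/r = 56/7 = 8.
Lever MA = effort arm / load arm = 1.6/0.8 = 2.
Block-and-tackle MA = number of supporting rope parts = 7.
Combined ideal MA = 8 × 2 × 7 = 112.
Effort = load / MA = 3248 / 112 = 29 N.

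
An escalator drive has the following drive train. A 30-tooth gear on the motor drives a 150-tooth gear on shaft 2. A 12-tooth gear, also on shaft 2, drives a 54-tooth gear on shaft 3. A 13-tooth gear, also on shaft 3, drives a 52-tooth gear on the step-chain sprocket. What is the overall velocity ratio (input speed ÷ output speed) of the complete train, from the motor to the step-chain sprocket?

Each stage contributes driven/driver: gear mesh 150/30 = 5, gear mesh 54/12 = 4.5, gear mesh 52/13 = 4.
Overall: 5 × 4.5 × 4 = 90.

90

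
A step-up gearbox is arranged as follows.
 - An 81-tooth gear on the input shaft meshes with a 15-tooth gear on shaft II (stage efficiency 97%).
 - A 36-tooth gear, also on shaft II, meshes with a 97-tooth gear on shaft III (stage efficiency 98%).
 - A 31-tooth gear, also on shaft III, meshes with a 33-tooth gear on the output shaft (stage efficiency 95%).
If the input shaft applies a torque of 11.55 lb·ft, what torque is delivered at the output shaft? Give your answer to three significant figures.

gear mesh 15/81 = 0.18519 → τ = 11.55·0.18519·0.97 = 2.0747 lb·ft
gear mesh 97/36 = 2.6944 → τ = 2.0747·2.6944·0.98 = 5.4784 lb·ft
gear mesh 33/31 = 1.0645 → τ = 5.4784·1.0645·0.95 = 5.5403 lb·ft

5.54 lb·ft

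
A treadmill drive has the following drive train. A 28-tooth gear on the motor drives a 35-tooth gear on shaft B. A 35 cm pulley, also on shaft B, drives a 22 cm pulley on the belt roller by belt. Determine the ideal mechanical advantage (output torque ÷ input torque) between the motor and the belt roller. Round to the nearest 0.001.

0.786

Each stage contributes driven/driver: gear mesh 35/28 = 1.25, belt 22/35 = 0.62857.
Overall: 1.25 × 0.62857 = 0.78571.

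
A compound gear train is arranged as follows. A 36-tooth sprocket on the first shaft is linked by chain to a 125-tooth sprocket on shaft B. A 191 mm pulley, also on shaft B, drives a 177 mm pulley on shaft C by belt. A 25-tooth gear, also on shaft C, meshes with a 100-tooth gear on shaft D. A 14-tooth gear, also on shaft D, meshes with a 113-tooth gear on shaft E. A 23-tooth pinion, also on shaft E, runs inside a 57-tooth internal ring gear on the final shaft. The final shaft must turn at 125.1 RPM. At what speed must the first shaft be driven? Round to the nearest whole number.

32208 RPM

Overall ratio R = 3.4722 × 0.9267 × 4 × 8.0714 × 2.4783 = 257.46.
Required input speed = output speed × R = 125.1 × 257.46 = 32208 RPM.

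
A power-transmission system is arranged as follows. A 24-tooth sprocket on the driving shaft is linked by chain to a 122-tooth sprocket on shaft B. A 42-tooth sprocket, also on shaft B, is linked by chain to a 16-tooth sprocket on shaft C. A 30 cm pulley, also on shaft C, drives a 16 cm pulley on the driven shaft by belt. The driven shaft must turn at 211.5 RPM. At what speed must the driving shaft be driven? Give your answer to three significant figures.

Overall ratio R = 5.0833 × 0.38095 × 0.53333 = 1.0328.
Required input speed = output speed × R = 211.5 × 1.0328 = 218.44 RPM.

218 RPM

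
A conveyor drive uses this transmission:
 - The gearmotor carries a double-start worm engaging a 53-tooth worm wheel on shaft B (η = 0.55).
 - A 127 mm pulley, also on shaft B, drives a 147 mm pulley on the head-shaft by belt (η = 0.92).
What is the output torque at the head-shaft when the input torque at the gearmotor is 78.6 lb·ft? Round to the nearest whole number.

1220 lb·ft

Worm: ratio = 53/2 = 26.5; torque at shaft B = 78.6 × 26.5 × 0.55 = 1145.6 lb·ft.
Belt: ratio = 147/127 = 1.1575; torque at the head-shaft = 1145.6 × 1.1575 × 0.92 = 1219.9 lb·ft.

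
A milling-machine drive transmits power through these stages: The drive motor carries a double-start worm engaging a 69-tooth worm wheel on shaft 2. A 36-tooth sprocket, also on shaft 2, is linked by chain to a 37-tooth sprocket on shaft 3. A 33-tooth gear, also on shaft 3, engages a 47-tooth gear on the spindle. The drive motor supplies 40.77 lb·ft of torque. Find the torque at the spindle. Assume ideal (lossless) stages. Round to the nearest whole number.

2059 lb·ft

worm 69/2 = 34.5 → τ = 40.77·34.5 = 1406.6 lb·ft
chain 37/36 = 1.0278 → τ = 1406.6·1.0278 = 1445.6 lb·ft
gear mesh 47/33 = 1.4242 → τ = 1445.6·1.4242 = 2058.9 lb·ft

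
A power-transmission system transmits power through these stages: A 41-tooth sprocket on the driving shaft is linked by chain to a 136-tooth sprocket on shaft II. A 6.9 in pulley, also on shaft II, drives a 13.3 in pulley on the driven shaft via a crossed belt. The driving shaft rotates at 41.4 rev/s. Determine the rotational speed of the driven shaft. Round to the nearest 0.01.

chain 136/41 = 3.3171 → 41.4/3.3171 = 12.481 rev/s
belt 13.3/6.9 = 1.9275 → 12.481/1.9275 = 6.475 rev/s

6.48 rev/s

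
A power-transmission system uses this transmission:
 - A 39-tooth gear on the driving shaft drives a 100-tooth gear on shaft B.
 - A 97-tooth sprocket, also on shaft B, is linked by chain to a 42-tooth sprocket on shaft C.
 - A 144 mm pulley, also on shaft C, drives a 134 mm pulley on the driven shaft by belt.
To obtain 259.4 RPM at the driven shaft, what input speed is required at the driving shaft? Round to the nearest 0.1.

Overall ratio R = 2.5641 × 0.43299 × 0.93056 = 1.0331.
Required input speed = output speed × R = 259.4 × 1.0331 = 267.99 RPM.

268.0 RPM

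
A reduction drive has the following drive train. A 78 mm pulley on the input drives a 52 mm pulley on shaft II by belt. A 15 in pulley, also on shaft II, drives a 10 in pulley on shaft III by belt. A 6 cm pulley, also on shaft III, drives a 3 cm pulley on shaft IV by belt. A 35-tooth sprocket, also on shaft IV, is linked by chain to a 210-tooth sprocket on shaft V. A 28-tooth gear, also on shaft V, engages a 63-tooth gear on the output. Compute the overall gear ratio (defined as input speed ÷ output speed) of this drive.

Each stage contributes driven/driver: belt 52/78 = 0.66667, belt 10/15 = 0.66667, belt 3/6 = 0.5, chain 210/35 = 6, gear mesh 63/28 = 2.25.
Overall: 0.66667 × 0.66667 × 0.5 × 6 × 2.25 = 3.

3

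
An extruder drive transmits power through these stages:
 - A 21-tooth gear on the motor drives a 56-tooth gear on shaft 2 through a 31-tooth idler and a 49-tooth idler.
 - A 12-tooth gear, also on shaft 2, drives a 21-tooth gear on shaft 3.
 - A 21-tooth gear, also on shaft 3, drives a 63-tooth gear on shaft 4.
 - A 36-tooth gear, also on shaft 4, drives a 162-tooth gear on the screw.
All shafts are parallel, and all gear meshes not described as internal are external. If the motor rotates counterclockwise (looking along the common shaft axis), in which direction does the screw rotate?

the motor → shaft 2: driver → idler → idler → driven is 3 external meshes, 3 reversals → CW.
shaft 2 → shaft 3: external mesh, 1 reversal → CCW.
shaft 3 → shaft 4: external mesh, 1 reversal → CW.
shaft 4 → the screw: external mesh, 1 reversal → CCW.
6 reversals in total — an even number — so the screw turns the same way as the motor.

counterclockwise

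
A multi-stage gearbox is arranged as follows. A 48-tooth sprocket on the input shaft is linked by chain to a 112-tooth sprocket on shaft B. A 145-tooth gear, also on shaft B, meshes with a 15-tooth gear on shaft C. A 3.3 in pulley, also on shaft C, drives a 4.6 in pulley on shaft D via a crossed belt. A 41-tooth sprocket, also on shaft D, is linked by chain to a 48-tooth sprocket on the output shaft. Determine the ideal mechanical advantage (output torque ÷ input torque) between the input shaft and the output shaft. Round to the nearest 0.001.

Each stage contributes driven/driver: chain 112/48 = 2.3333, gear mesh 15/145 = 0.10345, belt 4.6/3.3 = 1.3939, chain 48/41 = 1.1707.
Overall: 2.3333 × 0.10345 × 1.3939 × 1.1707 = 0.39391.

0.394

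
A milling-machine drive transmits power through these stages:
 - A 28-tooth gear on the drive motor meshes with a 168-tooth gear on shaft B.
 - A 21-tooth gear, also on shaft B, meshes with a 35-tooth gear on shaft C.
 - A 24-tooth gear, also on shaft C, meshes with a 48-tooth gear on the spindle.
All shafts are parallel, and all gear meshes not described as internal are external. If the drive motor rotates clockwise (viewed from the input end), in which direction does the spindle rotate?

counterclockwise

the drive motor → shaft B: external mesh, 1 reversal → CCW.
shaft B → shaft C: external mesh, 1 reversal → CW.
shaft C → the spindle: external mesh, 1 reversal → CCW.
3 reversals in total — an odd number — so the spindle turns opposite to the drive motor.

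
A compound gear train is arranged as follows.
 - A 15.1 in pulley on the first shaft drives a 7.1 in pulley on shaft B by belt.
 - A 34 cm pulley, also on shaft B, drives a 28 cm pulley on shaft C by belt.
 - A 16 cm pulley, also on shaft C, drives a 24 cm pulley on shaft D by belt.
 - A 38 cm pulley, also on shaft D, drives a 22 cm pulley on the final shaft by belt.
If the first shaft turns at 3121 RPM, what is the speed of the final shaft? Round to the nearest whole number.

the first shaft → shaft B (belt, 7.1/15.1): 3121 ÷ 0.4702 = 6637.6 RPM
shaft B → shaft C (belt, 28/34): 6637.6 ÷ 0.82353 = 8060 RPM
shaft C → shaft D (belt, 24/16): 8060 ÷ 1.5 = 5373.3 RPM
shaft D → the final shaft (belt, 22/38): 5373.3 ÷ 0.57895 = 9281.2 RPM

9281 RPM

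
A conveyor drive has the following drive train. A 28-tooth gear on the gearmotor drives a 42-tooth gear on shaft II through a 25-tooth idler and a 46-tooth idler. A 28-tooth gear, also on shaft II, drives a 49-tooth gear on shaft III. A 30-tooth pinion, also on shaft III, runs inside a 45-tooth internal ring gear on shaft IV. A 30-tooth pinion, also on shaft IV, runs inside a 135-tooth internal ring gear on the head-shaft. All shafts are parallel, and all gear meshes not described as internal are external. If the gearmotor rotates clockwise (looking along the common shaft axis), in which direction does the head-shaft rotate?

the gearmotor → shaft II: driver → idler → idler → driven is 3 external meshes, 3 reversals → CCW.
shaft II → shaft III: external mesh, 1 reversal → CW.
shaft III → shaft IV: internal mesh, same direction → CW.
shaft IV → the head-shaft: internal mesh, same direction → CW.
4 reversals in total — an even number — so the head-shaft turns the same way as the gearmotor.

clockwise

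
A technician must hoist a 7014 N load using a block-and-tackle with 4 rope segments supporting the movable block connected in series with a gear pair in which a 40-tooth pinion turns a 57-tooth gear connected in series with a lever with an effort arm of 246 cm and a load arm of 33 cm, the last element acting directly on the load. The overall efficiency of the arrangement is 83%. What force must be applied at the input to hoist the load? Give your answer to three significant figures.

Block-and-tackle MA = number of supporting rope parts = 4.
Gear pair MA = 57/40 = 1.425.
Lever MA = effort arm / load arm = 246/33 = 7.4545.
Combined ideal MA = 4 × 1.425 × 7.4545 = 42.491.
Actual MA = 42.491 × 0.83 = 35.267.
Effort = load / actual MA = 7014 / 35.267 = 198.88 N.

199 N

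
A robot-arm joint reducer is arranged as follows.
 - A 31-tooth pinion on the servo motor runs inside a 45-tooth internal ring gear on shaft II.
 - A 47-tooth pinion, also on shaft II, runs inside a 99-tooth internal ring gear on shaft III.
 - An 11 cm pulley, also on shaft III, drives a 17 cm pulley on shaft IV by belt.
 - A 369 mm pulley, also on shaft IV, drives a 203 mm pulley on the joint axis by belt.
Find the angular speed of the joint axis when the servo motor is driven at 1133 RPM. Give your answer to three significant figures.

436 RPM

Internal gear: ratio = 45/31 = 1.4516, so shaft II turns at 1133 / 1.4516 = 780.51 RPM.
Internal gear: ratio = 99/47 = 2.1064, so shaft III turns at 780.51 / 2.1064 = 370.55 RPM.
Belt: ratio = 17/11 = 1.5455, so shaft IV turns at 370.55 / 1.5455 = 239.76 RPM.
Belt: ratio = 203/369 = 0.55014, so the joint axis turns at 239.76 / 0.55014 = 435.83 RPM.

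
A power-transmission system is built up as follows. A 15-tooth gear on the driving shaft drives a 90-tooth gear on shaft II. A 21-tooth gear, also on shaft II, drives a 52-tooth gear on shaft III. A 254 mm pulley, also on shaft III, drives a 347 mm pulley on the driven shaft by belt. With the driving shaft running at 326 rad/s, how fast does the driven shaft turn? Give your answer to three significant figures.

16.1 rad/s

Gear mesh: ratio = 90/15 = 6, so shaft II turns at 326 / 6 = 54.333 rad/s.
Gear mesh: ratio = 52/21 = 2.4762, so shaft III turns at 54.333 / 2.4762 = 21.942 rad/s.
Belt: ratio = 347/254 = 1.3661, so the driven shaft turns at 21.942 / 1.3661 = 16.062 rad/s.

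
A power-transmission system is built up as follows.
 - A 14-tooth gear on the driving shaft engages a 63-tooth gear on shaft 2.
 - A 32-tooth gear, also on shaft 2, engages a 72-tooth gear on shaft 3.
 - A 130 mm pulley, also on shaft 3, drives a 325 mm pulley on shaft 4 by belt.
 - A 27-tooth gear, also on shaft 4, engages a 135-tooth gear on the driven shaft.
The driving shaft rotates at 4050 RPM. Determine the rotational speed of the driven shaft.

Gear mesh: ratio = 63/14 = 4.5, so shaft 2 turns at 4050 / 4.5 = 900 RPM.
Gear mesh: ratio = 72/32 = 2.25, so shaft 3 turns at 900 / 2.25 = 400 RPM.
Belt: ratio = 325/130 = 2.5, so shaft 4 turns at 400 / 2.5 = 160 RPM.
Gear mesh: ratio = 135/27 = 5, so the driven shaft turns at 160 / 5 = 32 RPM.

32 RPM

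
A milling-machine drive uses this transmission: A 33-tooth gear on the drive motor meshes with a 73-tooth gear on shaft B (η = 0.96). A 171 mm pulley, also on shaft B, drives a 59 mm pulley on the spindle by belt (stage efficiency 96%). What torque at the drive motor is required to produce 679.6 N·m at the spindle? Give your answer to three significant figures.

966 N·m

Overall ratio R = 2.2121 × 0.34503 = 0.76325; overall efficiency η = 0.96 × 0.96 = 0.9216.
Input torque = output torque / (R × η) = 679.6 / (0.76325 × 0.9216) = 966.15 N·m.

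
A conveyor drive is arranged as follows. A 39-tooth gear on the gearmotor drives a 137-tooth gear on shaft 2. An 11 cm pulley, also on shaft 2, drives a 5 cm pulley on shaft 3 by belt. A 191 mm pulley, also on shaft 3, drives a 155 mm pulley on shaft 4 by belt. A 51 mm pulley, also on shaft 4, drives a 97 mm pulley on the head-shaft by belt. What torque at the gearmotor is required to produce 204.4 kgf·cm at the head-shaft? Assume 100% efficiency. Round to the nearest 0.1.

Overall ratio R = 3.5128 × 0.45455 × 0.81152 × 1.902 = 2.4645.
Input torque = output torque / R = 204.4 / 2.4645 = 82.937 kgf·cm.

82.9 kgf·cm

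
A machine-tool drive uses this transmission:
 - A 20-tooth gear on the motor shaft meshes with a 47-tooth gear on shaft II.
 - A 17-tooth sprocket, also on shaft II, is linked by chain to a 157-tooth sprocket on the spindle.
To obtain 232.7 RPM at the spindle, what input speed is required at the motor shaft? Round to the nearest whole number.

5050 RPM

Overall ratio R = 2.35 × 9.2353 = 21.703.
Required input speed = output speed × R = 232.7 × 21.703 = 5050.3 RPM.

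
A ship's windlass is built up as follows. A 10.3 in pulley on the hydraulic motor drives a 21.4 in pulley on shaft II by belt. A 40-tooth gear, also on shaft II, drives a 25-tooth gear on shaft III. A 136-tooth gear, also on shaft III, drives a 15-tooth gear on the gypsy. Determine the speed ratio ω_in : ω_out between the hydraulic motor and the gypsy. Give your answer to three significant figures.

0.143

Each stage contributes driven/driver: belt 21.4/10.3 = 2.0777, gear mesh 25/40 = 0.625, gear mesh 15/136 = 0.11029.
Overall: 2.0777 × 0.625 × 0.11029 = 0.14322.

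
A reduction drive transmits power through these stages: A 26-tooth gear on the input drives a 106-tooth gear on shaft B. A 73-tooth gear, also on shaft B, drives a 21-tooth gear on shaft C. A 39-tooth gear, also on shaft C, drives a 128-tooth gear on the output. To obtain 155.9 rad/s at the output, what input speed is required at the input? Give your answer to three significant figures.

600 rad/s

Overall ratio R = 4.0769 × 0.28767 × 3.2821 = 3.8492.
Required input speed = output speed × R = 155.9 × 3.8492 = 600.1 rad/s.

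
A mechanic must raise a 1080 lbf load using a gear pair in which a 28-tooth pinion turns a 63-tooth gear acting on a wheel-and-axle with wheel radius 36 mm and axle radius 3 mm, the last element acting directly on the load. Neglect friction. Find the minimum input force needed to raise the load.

Gear pair MA = 63/28 = 2.25.
Wheel-and-axle MA = R/r = 36/3 = 12.
Combined ideal MA = 2.25 × 12 = 27.
Effort = load / MA = 1080 / 27 = 40 lbf.

40 lbf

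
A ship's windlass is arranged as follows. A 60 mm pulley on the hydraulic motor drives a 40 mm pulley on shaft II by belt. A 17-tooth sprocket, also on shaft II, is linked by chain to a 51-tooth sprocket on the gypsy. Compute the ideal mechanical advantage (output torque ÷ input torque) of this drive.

2

Each stage contributes driven/driver: belt 40/60 = 0.66667, chain 51/17 = 3.
Overall: 0.66667 × 3 = 2.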